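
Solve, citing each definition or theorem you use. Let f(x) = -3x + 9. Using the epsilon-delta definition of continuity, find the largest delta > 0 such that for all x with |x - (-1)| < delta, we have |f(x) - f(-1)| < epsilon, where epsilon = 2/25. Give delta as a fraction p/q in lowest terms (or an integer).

We compute f(-1) = -3*(-1) + 9 = 12.
|f(x) - f(-1)| = |-3x + 9 - (12)| = |-3(x - (-1))| = 3|x - (-1)|.
We need 3|x - (-1)| < 2/25, i.e. |x - (-1)| < 2/25 / 3 = 2/75.
So any delta <= 2/75 works. Conversely, if delta > 2/75, then x = -1 + 2/75 satisfies |x - (-1)| = 2/75 < delta but |f(x) - f(-1)| = 3 * 2/75 = 2/25, which is not < 2/25; so no larger delta works.
Hence the largest such delta is 2/75.

2/75


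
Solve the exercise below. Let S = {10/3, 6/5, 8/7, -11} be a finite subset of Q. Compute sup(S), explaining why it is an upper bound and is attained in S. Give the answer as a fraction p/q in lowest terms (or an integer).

S is finite, so sup(S) = max(S).
Sorted decreasing:
10/3, 6/5, 8/7, -11
The extremum is 10/3.
For every x in S, x <= 10/3. And 10/3 is in S, so it is attained.
Therefore sup(S) = 10/3.

10/3


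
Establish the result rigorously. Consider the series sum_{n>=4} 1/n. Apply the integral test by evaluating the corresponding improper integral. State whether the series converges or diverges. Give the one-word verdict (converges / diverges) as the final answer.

Let f(x) = 1/x. Then f is positive, continuous, and decreasing on [4, infinity), so the integral test applies.
Compute the improper integral int_{4}^infinity f(x) dx:
  antiderivative F(x) = log(x).
  As x -> infinity, log(x) -> infinity.
  So int = infinity - log(4) = infinity. By the integral test, the series diverges.

diverges


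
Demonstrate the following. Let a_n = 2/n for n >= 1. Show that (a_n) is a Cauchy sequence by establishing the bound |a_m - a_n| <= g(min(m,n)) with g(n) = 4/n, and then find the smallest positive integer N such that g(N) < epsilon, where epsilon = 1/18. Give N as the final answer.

For any m, n >= 1, by the triangle inequality:
|a_m - a_n| = |2/m - 2/n| <= 2*1/m + 2*1/n <= 4/min(m,n).
So g(n) = 4/n bounds the Cauchy difference. Since g(n) -> 0, (a_n) is Cauchy.
Now solve g(N) < 1/18: 4/N < 1/18 <=> N > 4 / (1/18) = 72.
The smallest integer strictly greater than 72 is N = 73.
Check: g(73) = 4/73 = 4/73 < 1/18; g(72) = 1/18 >= 1/18. So N = 73.

73


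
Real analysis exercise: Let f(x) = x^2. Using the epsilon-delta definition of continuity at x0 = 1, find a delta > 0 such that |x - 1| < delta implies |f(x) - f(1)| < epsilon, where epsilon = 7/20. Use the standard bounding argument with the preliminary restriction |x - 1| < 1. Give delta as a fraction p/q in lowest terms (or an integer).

Factor: |x^2 - (1)^2| = |x - 1| * |x + 1|.
Impose |x - 1| < 1 first. Then |x + 1| = |(x - 1) + 2*(1)| <= |x - 1| + 2*|1| < 1 + 2 = 3.
So |x^2 - (1)^2| < delta * 3.
We need delta * 3 <= 7/20, i.e. delta <= 7/20/3 = 7/60.
Since 7/60 < 1, this is tighter than 1; take delta = 7/60.
So delta = 7/60 works.

7/60


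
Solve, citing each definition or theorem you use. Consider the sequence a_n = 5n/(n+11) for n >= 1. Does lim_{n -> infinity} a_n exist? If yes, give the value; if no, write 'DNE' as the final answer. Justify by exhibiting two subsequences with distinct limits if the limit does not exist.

Examine the behaviour of a_n along subsequences.
Even-n subsequence a_{2k} = 5(2k)/(2k+11) -> 5. Odd-n subsequence a_{2k+1} = 5(2k+1)/(2k+12) -> 5. Both tend to 5, which suggests the limit is 5; verify directly.
|a_n - 5| = |5n - 5(n+11)| / (n+11) = 55/(n+11) < 55/n for every n >= 1.
Given epsilon > 0, choose a positive integer N > 55/epsilon. Then for all n >= N, |a_n - 5| < 55/n <= 55/N < epsilon.
So by the definition of the limit, lim a_n exists and equals 5.

5


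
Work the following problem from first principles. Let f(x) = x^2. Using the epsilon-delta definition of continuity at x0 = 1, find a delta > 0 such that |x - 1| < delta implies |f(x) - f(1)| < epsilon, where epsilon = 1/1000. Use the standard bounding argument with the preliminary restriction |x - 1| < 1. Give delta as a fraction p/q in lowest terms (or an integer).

Factor: |x^2 - (1)^2| = |x - 1| * |x + 1|.
Impose |x - 1| < 1 first. Then |x + 1| = |(x - 1) + 2*(1)| <= |x - 1| + 2*|1| < 1 + 2 = 3.
So |x^2 - (1)^2| < delta * 3.
We need delta * 3 <= 1/1000, i.e. delta <= 1/1000/3 = 1/3000.
Since 1/3000 < 1, this is tighter than 1; take delta = 1/3000.
So delta = 1/3000 works.

1/3000


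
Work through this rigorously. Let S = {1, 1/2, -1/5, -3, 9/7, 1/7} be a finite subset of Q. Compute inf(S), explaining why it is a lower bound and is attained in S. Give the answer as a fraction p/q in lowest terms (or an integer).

S is finite, so inf(S) = min(S).
Sorted increasing:
-3, -1/5, 1/7, 1/2, 1, 9/7
The extremum is -3.
For every x in S, x >= -3. And -3 is in S, so it is attained.
Therefore inf(S) = -3.

-3


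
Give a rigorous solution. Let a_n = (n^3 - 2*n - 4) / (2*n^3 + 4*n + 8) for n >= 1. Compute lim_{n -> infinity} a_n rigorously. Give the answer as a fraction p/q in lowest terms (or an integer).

Divide numerator and denominator by n^3, the highest power:
numerator / n^3 = 1 - 2/n^2 - 4/n^3
denominator / n^3 = 2 + 4/n^2 + 8/n^3
As n -> infinity, all terms of the form c/n^k (k >= 1) tend to 0.
So numerator / n^3 -> 1 and denominator / n^3 -> 2.
Therefore lim a_n = 1/2.

1/2


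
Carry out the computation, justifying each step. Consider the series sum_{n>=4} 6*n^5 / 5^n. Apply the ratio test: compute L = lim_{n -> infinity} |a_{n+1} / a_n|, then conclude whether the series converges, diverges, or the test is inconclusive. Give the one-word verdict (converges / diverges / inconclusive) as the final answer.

Let a_n denote the general term. Form the ratio a_{n+1}/a_n and simplify:
a_{n+1}/a_n = (n + 1)^5/(5*n^5)
Take the limit as n -> infinity: L = 1/5.
Since L = 1/5 < 1, the ratio test implies the series converges.

converges


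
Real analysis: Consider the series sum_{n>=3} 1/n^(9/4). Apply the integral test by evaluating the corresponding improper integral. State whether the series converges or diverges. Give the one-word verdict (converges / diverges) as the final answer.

Let f(x) = x^(-9/4). Then f is positive, continuous, and decreasing on [3, infinity), so the integral test applies.
Compute the improper integral int_{3}^infinity f(x) dx:
  antiderivative F(x) = -4/(5*x^(5/4)).
  As x -> infinity, F(x) -> 0 (since p = 9/4 > 1).
  So int = F(infinity) - F(3) = 0 - (-4*3^(3/4)/45) = 4*3^(3/4)/45.
  Finite, so by the integral test, the series converges.

converges


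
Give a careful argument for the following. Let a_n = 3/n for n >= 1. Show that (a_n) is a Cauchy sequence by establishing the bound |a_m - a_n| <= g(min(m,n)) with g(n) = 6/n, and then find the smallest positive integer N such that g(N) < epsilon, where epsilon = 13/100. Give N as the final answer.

For any m, n >= 1, by the triangle inequality:
|a_m - a_n| = |3/m - 3/n| <= 3*1/m + 3*1/n <= 6/min(m,n).
So g(n) = 6/n bounds the Cauchy difference. Since g(n) -> 0, (a_n) is Cauchy.
Now solve g(N) < 13/100: 6/N < 13/100 <=> N > 6 / (13/100) = 600/13.
The smallest integer strictly greater than 600/13 is N = 47.
Check: g(47) = 6/47 = 6/47 < 13/100; g(46) = 3/23 >= 13/100. So N = 47.

47


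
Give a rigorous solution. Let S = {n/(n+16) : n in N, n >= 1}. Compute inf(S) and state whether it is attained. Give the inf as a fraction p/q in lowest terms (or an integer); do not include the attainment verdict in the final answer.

Analysis:
- Values: 1/17, 1/9, 3/19, 1/5, ... strictly increasing.
- Minimum is 1/17 (n=1); inf = 1/17 (attained).
- n/(n+16) = 1 - 16/(n+16) -> 1 from below as n -> infinity, and never equals 1.
- So sup = 1 (not attained).
Conclusion: inf(S) = 1/17, attained in S.

1/17


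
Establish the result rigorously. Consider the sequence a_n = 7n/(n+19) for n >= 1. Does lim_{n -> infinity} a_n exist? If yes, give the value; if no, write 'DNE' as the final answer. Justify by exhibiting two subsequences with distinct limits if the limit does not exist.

Examine the behaviour of a_n along subsequences.
Even-n subsequence a_{2k} = 7(2k)/(2k+19) -> 7. Odd-n subsequence a_{2k+1} = 7(2k+1)/(2k+20) -> 7. Both tend to 7, which suggests the limit is 7; verify directly.
|a_n - 7| = |7n - 7(n+19)| / (n+19) = 133/(n+19) < 133/n for every n >= 1.
Given epsilon > 0, choose a positive integer N > 133/epsilon. Then for all n >= N, |a_n - 7| < 133/n <= 133/N < epsilon.
So by the definition of the limit, lim a_n exists and equals 7.

7


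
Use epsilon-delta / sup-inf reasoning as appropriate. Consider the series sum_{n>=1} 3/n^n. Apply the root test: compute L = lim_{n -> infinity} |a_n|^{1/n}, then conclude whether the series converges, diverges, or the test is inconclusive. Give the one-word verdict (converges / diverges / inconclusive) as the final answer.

Let a_n denote the general term. Form |a_n|^(1/n) and simplify:
|a_n|^(1/n) = 3^(1/n)/n
Take the limit as n -> infinity: L = 0.
Since L = 0 < 1, the root test implies convergence.

converges


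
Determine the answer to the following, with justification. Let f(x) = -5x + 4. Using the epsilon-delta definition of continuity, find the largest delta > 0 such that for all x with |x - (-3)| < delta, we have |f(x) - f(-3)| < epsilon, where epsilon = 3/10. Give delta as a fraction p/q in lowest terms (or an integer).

We compute f(-3) = -5*(-3) + 4 = 19.
|f(x) - f(-3)| = |-5x + 4 - (19)| = |-5(x - (-3))| = 5|x - (-3)|.
We need 5|x - (-3)| < 3/10, i.e. |x - (-3)| < 3/10 / 5 = 3/50.
So any delta <= 3/50 works. Conversely, if delta > 3/50, then x = -3 + 3/50 satisfies |x - (-3)| = 3/50 < delta but |f(x) - f(-3)| = 5 * 3/50 = 3/10, which is not < 3/10; so no larger delta works.
Hence the largest such delta is 3/50.

3/50


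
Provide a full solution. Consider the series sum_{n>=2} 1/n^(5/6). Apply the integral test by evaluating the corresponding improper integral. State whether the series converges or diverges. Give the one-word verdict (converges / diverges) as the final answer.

Let f(x) = x^(-5/6). Then f is positive, continuous, and decreasing on [2, infinity), so the integral test applies.
Compute the improper integral int_{2}^infinity f(x) dx:
  antiderivative F(x) = 6*x^(1/6).
  As x -> infinity, F(x) -> infinity (since p = 5/6 < 1).
  So the integral diverges. By the integral test, the series diverges.

diverges


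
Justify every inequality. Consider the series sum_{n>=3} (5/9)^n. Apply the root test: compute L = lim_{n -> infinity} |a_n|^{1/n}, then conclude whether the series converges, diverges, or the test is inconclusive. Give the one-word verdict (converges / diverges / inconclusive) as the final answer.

Let a_n denote the general term. Form |a_n|^(1/n) and simplify:
|a_n|^(1/n) = 5/9
Take the limit as n -> infinity: L = 5/9.
Since L = 5/9 < 1, the root test implies convergence.

converges


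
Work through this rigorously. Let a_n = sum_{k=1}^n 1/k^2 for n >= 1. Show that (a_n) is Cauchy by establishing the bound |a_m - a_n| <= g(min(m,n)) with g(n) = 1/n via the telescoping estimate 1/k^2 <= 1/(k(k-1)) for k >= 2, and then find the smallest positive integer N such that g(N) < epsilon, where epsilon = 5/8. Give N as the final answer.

For m > n >= 1: |a_m - a_n| = sum_{k=n+1}^m 1/k^2.
Use 1/k^2 <= 1/(k(k-1)) = 1/(k-1) - 1/k for k >= 2:
sum_{k=n+1}^m 1/k^2 <= sum_{k=n+1}^m (1/(k-1) - 1/k) = 1/n - 1/m <= 1/n.
By symmetry the same bound holds with n,m swapped, so |a_m - a_n| <= 1/min(m,n) = g(min(m,n)). Since g(n) -> 0, (a_n) is Cauchy.
Now solve g(N) < 5/8: 1/N < 5/8 <=> N > 1/(5/8) = 8/5.
The smallest integer strictly greater than 8/5 is N = 2.
Check: g(2) = 1/2 < 5/8; g(1) = 1/1 >= 5/8. So N = 2.

2


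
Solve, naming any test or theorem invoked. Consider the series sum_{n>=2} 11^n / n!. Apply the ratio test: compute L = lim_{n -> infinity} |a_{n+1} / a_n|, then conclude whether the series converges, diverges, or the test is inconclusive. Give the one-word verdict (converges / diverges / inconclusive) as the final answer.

Let a_n denote the general term. Form the ratio a_{n+1}/a_n and simplify:
a_{n+1}/a_n = 11/(n + 1)
Take the limit as n -> infinity: L = 0.
Since L = 0 < 1, the ratio test implies the series converges.

converges


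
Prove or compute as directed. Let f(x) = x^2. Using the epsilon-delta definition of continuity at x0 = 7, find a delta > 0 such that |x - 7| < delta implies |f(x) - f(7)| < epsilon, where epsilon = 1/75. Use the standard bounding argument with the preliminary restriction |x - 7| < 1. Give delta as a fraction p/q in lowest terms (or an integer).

Factor: |x^2 - (7)^2| = |x - 7| * |x + 7|.
Impose |x - 7| < 1 first. Then |x + 7| = |(x - 7) + 2*(7)| <= |x - 7| + 2*|7| < 1 + 14 = 15.
So |x^2 - (7)^2| < delta * 15.
We need delta * 15 <= 1/75, i.e. delta <= 1/75/15 = 1/1125.
Since 1/1125 < 1, this is tighter than 1; take delta = 1/1125.
So delta = 1/1125 works.

1/1125


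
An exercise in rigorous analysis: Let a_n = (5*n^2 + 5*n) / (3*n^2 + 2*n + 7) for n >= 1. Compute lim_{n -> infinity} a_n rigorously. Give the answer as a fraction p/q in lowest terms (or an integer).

Divide numerator and denominator by n^2, the highest power:
numerator / n^2 = 5 + 5/n
denominator / n^2 = 3 + 2/n + 7/n^2
As n -> infinity, all terms of the form c/n^k (k >= 1) tend to 0.
So numerator / n^2 -> 5 and denominator / n^2 -> 3.
Therefore lim a_n = 5/3.

5/3


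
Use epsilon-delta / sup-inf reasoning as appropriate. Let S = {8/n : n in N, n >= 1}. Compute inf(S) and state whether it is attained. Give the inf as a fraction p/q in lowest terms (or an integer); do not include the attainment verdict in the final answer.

Analysis:
- Values: 8, 4, 8/3, 2, ... strictly decreasing.
- The maximum is 8 (n=1); sup = 8 (attained).
- The set is bounded below by 0; 8/n -> 0 so 0 is the greatest lower bound.
- 0 is not in the set, so inf = 0 is not attained.
Conclusion: inf(S) = 0, not attained in S.

0


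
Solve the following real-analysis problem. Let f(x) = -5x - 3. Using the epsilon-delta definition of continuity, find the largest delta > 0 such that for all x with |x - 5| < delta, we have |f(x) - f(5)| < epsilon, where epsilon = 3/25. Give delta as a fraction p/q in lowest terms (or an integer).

We compute f(5) = -5*(5) - 3 = -28.
|f(x) - f(5)| = |-5x - 3 - (-28)| = |-5(x - 5)| = 5|x - 5|.
We need 5|x - 5| < 3/25, i.e. |x - 5| < 3/25 / 5 = 3/125.
So any delta <= 3/125 works. Conversely, if delta > 3/125, then x = 5 + 3/125 satisfies |x - 5| = 3/125 < delta but |f(x) - f(5)| = 5 * 3/125 = 3/25, which is not < 3/25; so no larger delta works.
Hence the largest such delta is 3/125.

3/125


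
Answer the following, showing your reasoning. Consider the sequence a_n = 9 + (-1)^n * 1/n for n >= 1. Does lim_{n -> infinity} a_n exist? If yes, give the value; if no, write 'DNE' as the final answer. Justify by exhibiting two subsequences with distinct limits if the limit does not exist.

Examine the behaviour of a_n along subsequences.
Even-n subsequence a_{2k} = 9 + 1/(2k) -> 9. Odd-n subsequence a_{2k+1} = 9 - 1/(2k+1) -> 9. Both tend to 9, which suggests the limit is 9; verify directly.
|a_n - 9| = |(-1)^n * 1/n| = 1/n for every n >= 1.
Given epsilon > 0, choose a positive integer N > 1/epsilon. Then for all n >= N, |a_n - 9| = 1/n <= 1/N < epsilon.
So by the definition of the limit, lim a_n exists and equals 9.

9


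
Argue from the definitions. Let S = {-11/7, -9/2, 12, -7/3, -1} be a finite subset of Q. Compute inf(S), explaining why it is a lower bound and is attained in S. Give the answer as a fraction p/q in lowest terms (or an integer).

S is finite, so inf(S) = min(S).
Sorted increasing:
-9/2, -7/3, -11/7, -1, 12
The extremum is -9/2.
For every x in S, x >= -9/2. And -9/2 is in S, so it is attained.
Therefore inf(S) = -9/2.

-9/2


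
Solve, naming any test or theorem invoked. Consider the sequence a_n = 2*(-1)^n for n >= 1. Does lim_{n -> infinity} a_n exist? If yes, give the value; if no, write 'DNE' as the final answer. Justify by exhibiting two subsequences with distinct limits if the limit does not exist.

Examine the behaviour of a_n along subsequences.
Even-n subsequence a_{2k} = 2 -> 2. Odd-n subsequence a_{2k+1} = -2 -> -2.
Since these two subsequential limits are 2 and -2, distinct, the full sequence cannot converge (a convergent sequence has all subsequences tending to the same limit). So lim a_n does not exist.

DNE


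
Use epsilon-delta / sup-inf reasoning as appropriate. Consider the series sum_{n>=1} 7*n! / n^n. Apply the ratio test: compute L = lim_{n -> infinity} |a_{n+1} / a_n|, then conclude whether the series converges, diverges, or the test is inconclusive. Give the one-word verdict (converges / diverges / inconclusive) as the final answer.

Let a_n denote the general term. Form the ratio a_{n+1}/a_n and simplify:
a_{n+1}/a_n = (n/(n + 1))^n
Take the limit as n -> infinity: L = exp(-1).
Since L = exp(-1) < 1, the ratio test implies the series converges.

converges


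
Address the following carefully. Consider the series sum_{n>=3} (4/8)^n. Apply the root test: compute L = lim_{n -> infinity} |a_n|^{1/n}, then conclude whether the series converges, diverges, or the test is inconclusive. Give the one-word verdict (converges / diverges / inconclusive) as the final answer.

Let a_n denote the general term. Form |a_n|^(1/n) and simplify:
|a_n|^(1/n) = 1/2
Take the limit as n -> infinity: L = 1/2.
Since L = 1/2 < 1, the root test implies convergence.

converges


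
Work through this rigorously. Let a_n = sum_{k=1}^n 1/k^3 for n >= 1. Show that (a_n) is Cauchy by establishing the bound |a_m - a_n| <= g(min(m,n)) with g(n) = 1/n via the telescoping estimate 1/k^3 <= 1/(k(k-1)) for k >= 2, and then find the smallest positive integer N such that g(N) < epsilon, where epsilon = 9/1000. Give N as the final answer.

For m > n >= 1: |a_m - a_n| = sum_{k=n+1}^m 1/k^3.
Use 1/k^3 <= 1/(k(k-1)) = 1/(k-1) - 1/k for k >= 2 (which holds since k^3 >= k^2 >= k(k-1) for k >= 2):
sum_{k=n+1}^m 1/k^3 <= sum_{k=n+1}^m (1/(k-1) - 1/k) = 1/n - 1/m <= 1/n.
By symmetry the same bound holds with n,m swapped, so |a_m - a_n| <= 1/min(m,n) = g(min(m,n)). Since g(n) -> 0, (a_n) is Cauchy.
Now solve g(N) < 9/1000: 1/N < 9/1000 <=> N > 1/(9/1000) = 1000/9.
The smallest integer strictly greater than 1000/9 is N = 112.
Check: g(112) = 1/112 < 9/1000; g(111) = 1/111 >= 9/1000. So N = 112.

112


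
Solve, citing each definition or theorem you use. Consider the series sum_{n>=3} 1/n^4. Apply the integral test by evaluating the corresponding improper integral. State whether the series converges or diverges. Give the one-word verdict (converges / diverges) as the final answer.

Let f(x) = x^(-4). Then f is positive, continuous, and decreasing on [3, infinity), so the integral test applies.
Compute the improper integral int_{3}^infinity f(x) dx:
  antiderivative F(x) = -1/(3*x^3).
  As x -> infinity, F(x) -> 0 (since p = 4 > 1).
  So int = F(infinity) - F(3) = 0 - (-1/81) = 1/81.
  Finite, so by the integral test, the series converges.

converges


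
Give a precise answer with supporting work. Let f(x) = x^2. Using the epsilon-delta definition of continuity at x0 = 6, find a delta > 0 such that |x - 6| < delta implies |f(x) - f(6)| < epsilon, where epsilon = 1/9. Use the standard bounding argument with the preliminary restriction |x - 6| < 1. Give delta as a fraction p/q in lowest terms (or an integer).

Factor: |x^2 - (6)^2| = |x - 6| * |x + 6|.
Impose |x - 6| < 1 first. Then |x + 6| = |(x - 6) + 2*(6)| <= |x - 6| + 2*|6| < 1 + 12 = 13.
So |x^2 - (6)^2| < delta * 13.
We need delta * 13 <= 1/9, i.e. delta <= 1/9/13 = 1/117.
Since 1/117 < 1, this is tighter than 1; take delta = 1/117.
So delta = 1/117 works.

1/117


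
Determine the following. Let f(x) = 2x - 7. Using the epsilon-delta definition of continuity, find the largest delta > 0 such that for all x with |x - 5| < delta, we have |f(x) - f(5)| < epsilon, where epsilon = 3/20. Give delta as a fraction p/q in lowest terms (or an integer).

We compute f(5) = 2*(5) - 7 = 3.
|f(x) - f(5)| = |2x - 7 - (3)| = |2(x - 5)| = 2|x - 5|.
We need 2|x - 5| < 3/20, i.e. |x - 5| < 3/20 / 2 = 3/40.
So any delta <= 3/40 works. Conversely, if delta > 3/40, then x = 5 + 3/40 satisfies |x - 5| = 3/40 < delta but |f(x) - f(5)| = 2 * 3/40 = 3/20, which is not < 3/20; so no larger delta works.
Hence the largest such delta is 3/40.

3/40


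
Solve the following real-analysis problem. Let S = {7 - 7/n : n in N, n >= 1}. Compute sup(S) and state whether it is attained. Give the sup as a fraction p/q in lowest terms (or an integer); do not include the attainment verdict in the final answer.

Analysis:
- Values: 0, 7/2, 14/3, 21/4, ... strictly increasing.
- Minimum is 0 (n=1); inf = 0 (attained).
- 7 - 7/n -> 7 from below; sup = 7, not attained.
Conclusion: sup(S) = 7, not attained in S.

7


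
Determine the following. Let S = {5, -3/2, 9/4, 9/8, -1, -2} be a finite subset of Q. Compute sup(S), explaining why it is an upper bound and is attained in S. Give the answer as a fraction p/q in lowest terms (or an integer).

S is finite, so sup(S) = max(S).
Sorted decreasing:
5, 9/4, 9/8, -1, -3/2, -2
The extremum is 5.
For every x in S, x <= 5. And 5 is in S, so it is attained.
Therefore sup(S) = 5.

5


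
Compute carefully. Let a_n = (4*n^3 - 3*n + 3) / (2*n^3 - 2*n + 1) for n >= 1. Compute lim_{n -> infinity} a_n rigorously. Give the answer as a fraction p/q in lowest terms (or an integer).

Divide numerator and denominator by n^3, the highest power:
numerator / n^3 = 4 - 3/n^2 + 3/n^3
denominator / n^3 = 2 - 2/n^2 + n^(-3)
As n -> infinity, all terms of the form c/n^k (k >= 1) tend to 0.
So numerator / n^3 -> 4 and denominator / n^3 -> 2.
Therefore lim a_n = 2.

2


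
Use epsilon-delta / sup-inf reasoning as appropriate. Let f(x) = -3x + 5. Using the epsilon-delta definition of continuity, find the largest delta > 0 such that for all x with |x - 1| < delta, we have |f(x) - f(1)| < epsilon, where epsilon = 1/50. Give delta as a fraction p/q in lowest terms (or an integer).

We compute f(1) = -3*(1) + 5 = 2.
|f(x) - f(1)| = |-3x + 5 - (2)| = |-3(x - 1)| = 3|x - 1|.
We need 3|x - 1| < 1/50, i.e. |x - 1| < 1/50 / 3 = 1/150.
So any delta <= 1/150 works. Conversely, if delta > 1/150, then x = 1 + 1/150 satisfies |x - 1| = 1/150 < delta but |f(x) - f(1)| = 3 * 1/150 = 1/50, which is not < 1/50; so no larger delta works.
Hence the largest such delta is 1/150.

1/150


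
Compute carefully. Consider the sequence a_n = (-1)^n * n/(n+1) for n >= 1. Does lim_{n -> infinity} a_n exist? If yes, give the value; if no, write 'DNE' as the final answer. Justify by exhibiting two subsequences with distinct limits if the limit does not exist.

Examine the behaviour of a_n along subsequences.
a_{2k} = 2k/(2k+1) -> 1. a_{2k+1} = -(2k+1)/(2k+2) -> -1.
Since these two subsequential limits are 1 and -1, distinct, the full sequence cannot converge (a convergent sequence has all subsequences tending to the same limit). So lim a_n does not exist.

DNE


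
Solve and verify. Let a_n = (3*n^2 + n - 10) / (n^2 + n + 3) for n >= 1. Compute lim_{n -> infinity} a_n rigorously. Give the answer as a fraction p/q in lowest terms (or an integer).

Divide numerator and denominator by n^2, the highest power:
numerator / n^2 = 3 + 1/n - 10/n^2
denominator / n^2 = 1 + 1/n + 3/n^2
As n -> infinity, all terms of the form c/n^k (k >= 1) tend to 0.
So numerator / n^2 -> 3 and denominator / n^2 -> 1.
Therefore lim a_n = 3.

3


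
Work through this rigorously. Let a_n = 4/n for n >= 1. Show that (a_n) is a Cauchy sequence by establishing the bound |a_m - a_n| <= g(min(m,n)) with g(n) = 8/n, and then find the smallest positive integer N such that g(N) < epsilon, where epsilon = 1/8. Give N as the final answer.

For any m, n >= 1, by the triangle inequality:
|a_m - a_n| = |4/m - 4/n| <= 4*1/m + 4*1/n <= 8/min(m,n).
So g(n) = 8/n bounds the Cauchy difference. Since g(n) -> 0, (a_n) is Cauchy.
Now solve g(N) < 1/8: 8/N < 1/8 <=> N > 8 / (1/8) = 64.
The smallest integer strictly greater than 64 is N = 65.
Check: g(65) = 8/65 = 8/65 < 1/8; g(64) = 1/8 >= 1/8. So N = 65.

65


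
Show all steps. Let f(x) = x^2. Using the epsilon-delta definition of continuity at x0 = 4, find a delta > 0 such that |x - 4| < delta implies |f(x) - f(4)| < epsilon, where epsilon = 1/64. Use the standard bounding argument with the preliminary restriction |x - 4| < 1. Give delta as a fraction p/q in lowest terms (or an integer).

Factor: |x^2 - (4)^2| = |x - 4| * |x + 4|.
Impose |x - 4| < 1 first. Then |x + 4| = |(x - 4) + 2*(4)| <= |x - 4| + 2*|4| < 1 + 8 = 9.
So |x^2 - (4)^2| < delta * 9.
We need delta * 9 <= 1/64, i.e. delta <= 1/64/9 = 1/576.
Since 1/576 < 1, this is tighter than 1; take delta = 1/576.
So delta = 1/576 works.

1/576


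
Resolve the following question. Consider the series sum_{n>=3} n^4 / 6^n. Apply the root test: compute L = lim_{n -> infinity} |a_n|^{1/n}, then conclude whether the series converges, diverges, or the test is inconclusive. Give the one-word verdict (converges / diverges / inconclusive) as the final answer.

Let a_n denote the general term. Form |a_n|^(1/n) and simplify:
|a_n|^(1/n) = n^(4/n)/6
Take the limit as n -> infinity: L = 1/6.
Since L = 1/6 < 1, the root test implies convergence.

converges


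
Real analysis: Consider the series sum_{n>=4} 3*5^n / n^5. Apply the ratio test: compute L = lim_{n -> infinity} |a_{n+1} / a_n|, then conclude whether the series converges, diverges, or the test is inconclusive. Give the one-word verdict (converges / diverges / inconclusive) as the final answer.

Let a_n denote the general term. Form the ratio a_{n+1}/a_n and simplify:
a_{n+1}/a_n = 5*n^5/(n + 1)^5
Take the limit as n -> infinity: L = 5.
Since L = 5 > 1 (or L = infinity), the ratio test implies the series diverges.

diverges


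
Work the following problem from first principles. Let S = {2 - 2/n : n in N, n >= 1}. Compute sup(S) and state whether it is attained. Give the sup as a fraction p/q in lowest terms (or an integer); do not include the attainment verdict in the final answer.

Analysis:
- Values: 0, 1, 4/3, 3/2, ... strictly increasing.
- Minimum is 0 (n=1); inf = 0 (attained).
- 2 - 2/n -> 2 from below; sup = 2, not attained.
Conclusion: sup(S) = 2, not attained in S.

2


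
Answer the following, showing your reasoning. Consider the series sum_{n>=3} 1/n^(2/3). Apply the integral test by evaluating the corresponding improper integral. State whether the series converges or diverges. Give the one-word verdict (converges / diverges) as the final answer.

Let f(x) = x^(-2/3). Then f is positive, continuous, and decreasing on [3, infinity), so the integral test applies.
Compute the improper integral int_{3}^infinity f(x) dx:
  antiderivative F(x) = 3*x^(1/3).
  As x -> infinity, F(x) -> infinity (since p = 2/3 < 1).
  So the integral diverges. By the integral test, the series diverges.

diverges


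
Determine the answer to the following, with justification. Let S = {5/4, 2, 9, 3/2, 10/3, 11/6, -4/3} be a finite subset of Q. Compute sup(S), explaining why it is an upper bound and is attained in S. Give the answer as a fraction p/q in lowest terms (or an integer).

S is finite, so sup(S) = max(S).
Sorted decreasing:
9, 10/3, 2, 11/6, 3/2, 5/4, -4/3
The extremum is 9.
For every x in S, x <= 9. And 9 is in S, so it is attained.
Therefore sup(S) = 9.

9


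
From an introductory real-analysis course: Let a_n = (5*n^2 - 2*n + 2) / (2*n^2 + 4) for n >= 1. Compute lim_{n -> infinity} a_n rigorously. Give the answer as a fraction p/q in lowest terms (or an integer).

Divide numerator and denominator by n^2, the highest power:
numerator / n^2 = 5 - 2/n + 2/n^2
denominator / n^2 = 2 + 4/n^2
As n -> infinity, all terms of the form c/n^k (k >= 1) tend to 0.
So numerator / n^2 -> 5 and denominator / n^2 -> 2.
Therefore lim a_n = 5/2.

5/2


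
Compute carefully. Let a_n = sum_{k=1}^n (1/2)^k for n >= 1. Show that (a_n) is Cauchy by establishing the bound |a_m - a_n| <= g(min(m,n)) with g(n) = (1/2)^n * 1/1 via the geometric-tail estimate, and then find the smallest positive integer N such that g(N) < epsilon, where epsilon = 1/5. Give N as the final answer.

For m > n >= 1: |a_m - a_n| = sum_{k=n+1}^m (1/2)^k < sum_{k=n+1}^infinity (1/2)^k = (1/2)^(n+1) / (1 - 1/2) = (1/2)^n * (1/2) * (2/1) = (1/2)^n * 1/1.
So g(n) = (1/2)^n / 1. Since g(n) -> 0, (a_n) is Cauchy.
Now solve g(N) < 1/5: (1/2)^N / 1 < 1/5 <=> 2^N > 1 / (1 * 1/5) = 5.
Check powers of 2: 2^2 = 4 <= 5, 2^3 = 8 > 5.
So the smallest such N is 3. Check: g(3) = 1/(1 * 8) = 1/8 < 1/5.

3


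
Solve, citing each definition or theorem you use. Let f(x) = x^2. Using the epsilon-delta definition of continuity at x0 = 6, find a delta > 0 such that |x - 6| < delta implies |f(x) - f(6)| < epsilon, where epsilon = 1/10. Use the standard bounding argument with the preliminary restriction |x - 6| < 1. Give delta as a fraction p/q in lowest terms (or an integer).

Factor: |x^2 - (6)^2| = |x - 6| * |x + 6|.
Impose |x - 6| < 1 first. Then |x + 6| = |(x - 6) + 2*(6)| <= |x - 6| + 2*|6| < 1 + 12 = 13.
So |x^2 - (6)^2| < delta * 13.
We need delta * 13 <= 1/10, i.e. delta <= 1/10/13 = 1/130.
Since 1/130 < 1, this is tighter than 1; take delta = 1/130.
So delta = 1/130 works.

1/130


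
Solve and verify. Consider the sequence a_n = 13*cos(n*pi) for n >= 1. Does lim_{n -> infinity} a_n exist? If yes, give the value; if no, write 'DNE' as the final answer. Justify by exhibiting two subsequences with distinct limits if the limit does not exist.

Examine the behaviour of a_n along subsequences.
cos(n*pi) = (-1)^n, so a_n = 13*(-1)^n. a_{2k} = 13 -> 13. a_{2k+1} = -13 -> -13.
Since these two subsequential limits are 13 and -13, distinct, the full sequence cannot converge (a convergent sequence has all subsequences tending to the same limit). So lim a_n does not exist.

DNE


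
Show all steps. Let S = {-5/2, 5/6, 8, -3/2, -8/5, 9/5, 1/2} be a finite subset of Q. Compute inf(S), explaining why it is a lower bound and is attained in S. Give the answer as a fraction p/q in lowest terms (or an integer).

S is finite, so inf(S) = min(S).
Sorted increasing:
-5/2, -8/5, -3/2, 1/2, 5/6, 9/5, 8
The extremum is -5/2.
For every x in S, x >= -5/2. And -5/2 is in S, so it is attained.
Therefore inf(S) = -5/2.

-5/2


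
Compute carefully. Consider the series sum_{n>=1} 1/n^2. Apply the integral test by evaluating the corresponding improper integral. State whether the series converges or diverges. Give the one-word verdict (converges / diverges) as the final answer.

Let f(x) = x^(-2). Then f is positive, continuous, and decreasing on [1, infinity), so the integral test applies.
Compute the improper integral int_{1}^infinity f(x) dx:
  antiderivative F(x) = -1/x.
  As x -> infinity, F(x) -> 0 (since p = 2 > 1).
  So int = F(infinity) - F(1) = 0 - (-1) = 1.
  Finite, so by the integral test, the series converges.

converges


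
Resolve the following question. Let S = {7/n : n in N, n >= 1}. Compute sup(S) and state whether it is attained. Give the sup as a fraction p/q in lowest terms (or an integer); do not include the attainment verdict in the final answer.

Analysis:
- Values: 7, 7/2, 7/3, 7/4, ... strictly decreasing.
- The maximum is 7 (n=1); sup = 7 (attained).
- The set is bounded below by 0; 7/n -> 0 so 0 is the greatest lower bound.
- 0 is not in the set, so inf = 0 is not attained.
Conclusion: sup(S) = 7, attained in S.

7


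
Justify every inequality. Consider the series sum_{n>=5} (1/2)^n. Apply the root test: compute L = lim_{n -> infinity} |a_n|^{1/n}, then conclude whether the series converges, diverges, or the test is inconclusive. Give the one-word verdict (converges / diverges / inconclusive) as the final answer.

Let a_n denote the general term. Form |a_n|^(1/n) and simplify:
|a_n|^(1/n) = 1/2
Take the limit as n -> infinity: L = 1/2.
Since L = 1/2 < 1, the root test implies convergence.

converges


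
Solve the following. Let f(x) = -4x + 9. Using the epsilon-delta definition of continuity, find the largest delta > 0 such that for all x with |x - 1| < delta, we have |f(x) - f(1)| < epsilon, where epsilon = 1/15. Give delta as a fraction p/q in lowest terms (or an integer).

We compute f(1) = -4*(1) + 9 = 5.
|f(x) - f(1)| = |-4x + 9 - (5)| = |-4(x - 1)| = 4|x - 1|.
We need 4|x - 1| < 1/15, i.e. |x - 1| < 1/15 / 4 = 1/60.
So any delta <= 1/60 works. Conversely, if delta > 1/60, then x = 1 + 1/60 satisfies |x - 1| = 1/60 < delta but |f(x) - f(1)| = 4 * 1/60 = 1/15, which is not < 1/15; so no larger delta works.
Hence the largest such delta is 1/60.

1/60


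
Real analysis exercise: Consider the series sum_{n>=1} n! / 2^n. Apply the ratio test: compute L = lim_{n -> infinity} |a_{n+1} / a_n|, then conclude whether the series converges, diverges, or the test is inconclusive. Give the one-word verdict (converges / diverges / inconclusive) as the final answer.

Let a_n denote the general term. Form the ratio a_{n+1}/a_n and simplify:
a_{n+1}/a_n = n/2 + 1/2
Take the limit as n -> infinity: L = infinity.
Since L = infinity > 1 (or L = infinity), the ratio test implies the series diverges.

diverges


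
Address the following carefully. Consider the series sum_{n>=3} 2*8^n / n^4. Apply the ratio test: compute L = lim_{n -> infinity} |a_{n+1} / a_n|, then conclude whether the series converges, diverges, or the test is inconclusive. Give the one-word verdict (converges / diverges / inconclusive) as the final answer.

Let a_n denote the general term. Form the ratio a_{n+1}/a_n and simplify:
a_{n+1}/a_n = 8*n^4/(n + 1)^4
Take the limit as n -> infinity: L = 8.
Since L = 8 > 1 (or L = infinity), the ratio test implies the series diverges.

diverges


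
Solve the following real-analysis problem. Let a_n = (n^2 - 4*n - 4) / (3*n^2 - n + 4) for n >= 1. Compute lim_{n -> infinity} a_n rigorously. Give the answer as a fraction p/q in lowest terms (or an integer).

Divide numerator and denominator by n^2, the highest power:
numerator / n^2 = 1 - 4/n - 4/n^2
denominator / n^2 = 3 - 1/n + 4/n^2
As n -> infinity, all terms of the form c/n^k (k >= 1) tend to 0.
So numerator / n^2 -> 1 and denominator / n^2 -> 3.
Therefore lim a_n = 1/3.

1/3


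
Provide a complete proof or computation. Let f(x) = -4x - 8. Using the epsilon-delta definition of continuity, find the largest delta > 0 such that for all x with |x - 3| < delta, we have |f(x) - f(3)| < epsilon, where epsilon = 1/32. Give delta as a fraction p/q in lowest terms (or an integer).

We compute f(3) = -4*(3) - 8 = -20.
|f(x) - f(3)| = |-4x - 8 - (-20)| = |-4(x - 3)| = 4|x - 3|.
We need 4|x - 3| < 1/32, i.e. |x - 3| < 1/32 / 4 = 1/128.
So any delta <= 1/128 works. Conversely, if delta > 1/128, then x = 3 + 1/128 satisfies |x - 3| = 1/128 < delta but |f(x) - f(3)| = 4 * 1/128 = 1/32, which is not < 1/32; so no larger delta works.
Hence the largest such delta is 1/128.

1/128


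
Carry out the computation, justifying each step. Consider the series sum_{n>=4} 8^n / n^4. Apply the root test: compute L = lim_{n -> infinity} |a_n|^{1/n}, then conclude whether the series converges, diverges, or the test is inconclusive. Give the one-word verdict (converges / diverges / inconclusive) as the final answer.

Let a_n denote the general term. Form |a_n|^(1/n) and simplify:
|a_n|^(1/n) = 8/n^(4/n)
Take the limit as n -> infinity: L = 8.
Since L = 8 > 1, the root test implies divergence.

diverges


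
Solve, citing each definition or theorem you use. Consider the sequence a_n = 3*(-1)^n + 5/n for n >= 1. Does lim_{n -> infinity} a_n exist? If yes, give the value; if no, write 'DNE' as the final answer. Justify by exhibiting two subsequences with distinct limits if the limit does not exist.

Examine the behaviour of a_n along subsequences.
a_{2k} = 3 + 5/(2k) -> 3. a_{2k+1} = -3 + 5/(2k+1) -> -3.
Since these two subsequential limits are 3 and -3, distinct, the full sequence cannot converge (a convergent sequence has all subsequences tending to the same limit). So lim a_n does not exist.

DNE


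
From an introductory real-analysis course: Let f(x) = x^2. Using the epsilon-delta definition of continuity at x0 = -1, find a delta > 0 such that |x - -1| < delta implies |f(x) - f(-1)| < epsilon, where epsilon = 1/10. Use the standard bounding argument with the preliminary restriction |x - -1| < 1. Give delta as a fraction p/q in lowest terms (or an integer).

Factor: |x^2 - (-1)^2| = |x - -1| * |x + -1|.
Impose |x - -1| < 1 first. Then |x + -1| = |(x - -1) + 2*(-1)| <= |x - -1| + 2*|-1| < 1 + 2 = 3.
So |x^2 - (-1)^2| < delta * 3.
We need delta * 3 <= 1/10, i.e. delta <= 1/10/3 = 1/30.
Since 1/30 < 1, this is tighter than 1; take delta = 1/30.
So delta = 1/30 works.

1/30


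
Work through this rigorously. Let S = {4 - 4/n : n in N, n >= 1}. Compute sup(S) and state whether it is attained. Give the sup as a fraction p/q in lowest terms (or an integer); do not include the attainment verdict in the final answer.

Analysis:
- Values: 0, 2, 8/3, 3, ... strictly increasing.
- Minimum is 0 (n=1); inf = 0 (attained).
- 4 - 4/n -> 4 from below; sup = 4, not attained.
Conclusion: sup(S) = 4, not attained in S.

4


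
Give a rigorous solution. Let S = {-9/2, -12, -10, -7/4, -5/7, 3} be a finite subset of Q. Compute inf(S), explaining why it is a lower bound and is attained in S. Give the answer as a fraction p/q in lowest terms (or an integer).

S is finite, so inf(S) = min(S).
Sorted increasing:
-12, -10, -9/2, -7/4, -5/7, 3
The extremum is -12.
For every x in S, x >= -12. And -12 is in S, so it is attained.
Therefore inf(S) = -12.

-12


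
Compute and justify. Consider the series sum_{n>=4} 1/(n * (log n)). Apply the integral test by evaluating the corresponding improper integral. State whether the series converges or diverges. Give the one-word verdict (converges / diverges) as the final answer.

Let f(x) = 1/(x*log(x)). Then f is positive, continuous, and decreasing on [4, infinity), so the integral test applies.
Compute the improper integral int_{4}^infinity f(x) dx:
  antiderivative F(x) = log(log(x)).
  F(x) = log(log(x)) -> infinity as x -> infinity. The integral diverges, so by the integral test, the series diverges.

diverges


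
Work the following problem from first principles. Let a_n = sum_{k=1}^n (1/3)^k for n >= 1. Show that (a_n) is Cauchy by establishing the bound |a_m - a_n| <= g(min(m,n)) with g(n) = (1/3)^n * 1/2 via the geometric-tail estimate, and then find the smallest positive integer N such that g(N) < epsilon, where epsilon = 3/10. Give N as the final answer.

For m > n >= 1: |a_m - a_n| = sum_{k=n+1}^m (1/3)^k < sum_{k=n+1}^infinity (1/3)^k = (1/3)^(n+1) / (1 - 1/3) = (1/3)^n * (1/3) * (3/2) = (1/3)^n * 1/2.
So g(n) = (1/3)^n / 2. Since g(n) -> 0, (a_n) is Cauchy.
Now solve g(N) < 3/10: (1/3)^N / 2 < 3/10 <=> 3^N > 1 / (2 * 3/10) = 5/3.
Check powers of 3: 3^0 = 1 <= 5/3, 3^1 = 3 > 5/3.
So the smallest such N is 1. Check: g(1) = 1/(2 * 3) = 1/6 < 3/10.

1


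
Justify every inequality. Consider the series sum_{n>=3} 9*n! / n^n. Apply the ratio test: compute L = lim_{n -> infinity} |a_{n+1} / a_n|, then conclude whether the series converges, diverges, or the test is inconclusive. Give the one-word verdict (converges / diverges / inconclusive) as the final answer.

Let a_n denote the general term. Form the ratio a_{n+1}/a_n and simplify:
a_{n+1}/a_n = (n/(n + 1))^n
Take the limit as n -> infinity: L = exp(-1).
Since L = exp(-1) < 1, the ratio test implies the series converges.

converges


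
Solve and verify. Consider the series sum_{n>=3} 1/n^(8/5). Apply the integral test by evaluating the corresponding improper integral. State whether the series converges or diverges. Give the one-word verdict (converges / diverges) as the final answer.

Let f(x) = x^(-8/5). Then f is positive, continuous, and decreasing on [3, infinity), so the integral test applies.
Compute the improper integral int_{3}^infinity f(x) dx:
  antiderivative F(x) = -5/(3*x^(3/5)).
  As x -> infinity, F(x) -> 0 (since p = 8/5 > 1).
  So int = F(infinity) - F(3) = 0 - (-5*3^(2/5)/9) = 5*3^(2/5)/9.
  Finite, so by the integral test, the series converges.

converges
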